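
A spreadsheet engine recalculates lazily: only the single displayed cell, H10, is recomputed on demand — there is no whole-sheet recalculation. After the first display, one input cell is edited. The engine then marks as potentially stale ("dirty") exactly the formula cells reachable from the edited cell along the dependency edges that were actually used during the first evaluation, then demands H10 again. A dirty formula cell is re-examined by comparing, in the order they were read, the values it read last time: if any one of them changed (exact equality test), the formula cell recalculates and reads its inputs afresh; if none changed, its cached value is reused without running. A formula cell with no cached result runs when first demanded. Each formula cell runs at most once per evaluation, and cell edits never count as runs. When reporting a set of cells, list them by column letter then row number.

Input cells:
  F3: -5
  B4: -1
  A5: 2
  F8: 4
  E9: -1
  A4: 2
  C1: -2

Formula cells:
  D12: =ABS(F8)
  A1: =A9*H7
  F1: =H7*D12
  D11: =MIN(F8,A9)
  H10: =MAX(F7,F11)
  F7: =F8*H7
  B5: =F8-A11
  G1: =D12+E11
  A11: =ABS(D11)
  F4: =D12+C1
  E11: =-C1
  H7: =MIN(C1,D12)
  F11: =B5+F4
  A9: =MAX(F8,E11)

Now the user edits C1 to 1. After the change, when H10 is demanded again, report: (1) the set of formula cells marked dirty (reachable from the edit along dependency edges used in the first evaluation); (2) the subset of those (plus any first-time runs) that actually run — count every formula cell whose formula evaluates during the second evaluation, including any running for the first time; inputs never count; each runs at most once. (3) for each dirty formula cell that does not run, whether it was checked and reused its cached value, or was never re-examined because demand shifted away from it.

First evaluation (everything demanded from the output):
  D12 = ABS(4) = 4
  E11 = -(-2) = 2
  A9 = MAX(4, 2) = 4
  D11 = MIN(4, 4) = 4
  A11 = ABS(4) = 4
  B5 = 4 - 4 = 0
  F4 = 4 + -2 = 2
  F11 = 0 + 2 = 2
  H7 = MIN(-2, 4) = -2
  F7 = 4 * -2 = -8
  H10 = MAX(-8, 2) = 2

Propagation after the edit:
  E11: runs — C1 -2->1; result -1.
  A9: runs — E11 2->-1; result 4 (same value as before).
  D11: checked — values it read are unchanged (F8 unchanged, A9 unchanged); reused cached 4 without running.
  A11: checked — values it read are unchanged (D11 unchanged); reused cached 4 without running.
  B5: checked — values it read are unchanged (F8 unchanged, A11 unchanged); reused cached 0 without running.
  F4: runs — C1 -2->1; result 5.
  F11: runs — F4 2->5; result 5.
  H7: runs — C1 -2->1; result 1.
  F7: runs — H7 -2->1; result 4.
  H10: runs — F7 -8->4; F11 2->5; result 5.

Key observation: the cutoff stops propagation at D11 — its inputs' values are unchanged, so it reuses its cache.

Marked dirty: A9, A11, B5, D11, E11, F4, F7, F11, H7, H10.
Formula cells that run: A9, E11, F4, F7, F11, H7, H10 — 7 in total.
Checked but reused from cache: A11, B5, D11.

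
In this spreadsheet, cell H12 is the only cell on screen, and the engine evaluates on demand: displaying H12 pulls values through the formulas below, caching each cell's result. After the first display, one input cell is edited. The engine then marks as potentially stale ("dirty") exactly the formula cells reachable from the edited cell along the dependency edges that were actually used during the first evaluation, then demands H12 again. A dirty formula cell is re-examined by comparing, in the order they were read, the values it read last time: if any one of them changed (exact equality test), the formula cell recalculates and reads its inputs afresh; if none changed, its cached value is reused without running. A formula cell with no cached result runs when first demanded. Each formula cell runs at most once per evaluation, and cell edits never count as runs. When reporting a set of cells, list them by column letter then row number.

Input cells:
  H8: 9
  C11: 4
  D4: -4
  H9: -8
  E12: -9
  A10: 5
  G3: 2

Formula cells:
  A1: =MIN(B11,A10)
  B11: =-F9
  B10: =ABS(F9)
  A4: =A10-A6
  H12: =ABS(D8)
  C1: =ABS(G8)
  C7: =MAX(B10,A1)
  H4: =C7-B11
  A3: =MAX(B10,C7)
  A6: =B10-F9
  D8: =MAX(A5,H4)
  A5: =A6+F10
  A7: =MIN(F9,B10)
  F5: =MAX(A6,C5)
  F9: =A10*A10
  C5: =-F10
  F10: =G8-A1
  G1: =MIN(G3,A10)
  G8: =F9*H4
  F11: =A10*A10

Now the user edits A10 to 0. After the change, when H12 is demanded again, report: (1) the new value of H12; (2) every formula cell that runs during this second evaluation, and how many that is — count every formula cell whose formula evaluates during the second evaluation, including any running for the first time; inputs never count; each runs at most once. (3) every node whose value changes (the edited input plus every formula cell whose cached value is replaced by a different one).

Initial pass — values computed on the first demand:
  F9 = 5 * 5 = 25
  B10 = ABS(25) = 25
  A6 = 25 - 25 = 0
  B11 = -(25) = -25
  A1 = MIN(-25, 5) = -25
  C7 = MAX(25, -25) = 25
  H4 = 25 - -25 = 50
  G8 = 25 * 50 = 1250
  F10 = 1250 - -25 = 1275
  A5 = 0 + 1275 = 1275
  D8 = MAX(1275, 50) = 1275
  H12 = ABS(1275) = 1275

Second demand — change propagation:
  F9: re-runs because A10 5->0; A10 5->0; new result 0.
  B10: re-runs because F9 25->0; new result 0.
  A6: re-runs because B10 25->0; F9 25->0; new result 0 (unchanged).
  B11: re-runs because F9 25->0; new result 0.
  A1: re-runs because B11 -25->0; A10 5->0; new result 0.
  C7: re-runs because B10 25->0; A1 -25->0; new result 0.
  H4: re-runs because C7 25->0; B11 -25->0; new result 0.
  G8: re-runs because F9 25->0; H4 50->0; new result 0.
  F10: re-runs because G8 1250->0; A1 -25->0; new result 0.
  A5: re-runs because F10 1275->0; new result 0.
  D8: re-runs because A5 1275->0; H4 50->0; new result 0.
  H12: re-runs because D8 1275->0; new result 0.

H12 now evaluates to 0.
Run set: A1, A5, A6, B10, B11, C7, D8, F9, F10, G8, H4, H12 (12 run).
Changed values: A1, A5, A10, B10, B11, C7, D8, F9, F10, G8, H4, H12.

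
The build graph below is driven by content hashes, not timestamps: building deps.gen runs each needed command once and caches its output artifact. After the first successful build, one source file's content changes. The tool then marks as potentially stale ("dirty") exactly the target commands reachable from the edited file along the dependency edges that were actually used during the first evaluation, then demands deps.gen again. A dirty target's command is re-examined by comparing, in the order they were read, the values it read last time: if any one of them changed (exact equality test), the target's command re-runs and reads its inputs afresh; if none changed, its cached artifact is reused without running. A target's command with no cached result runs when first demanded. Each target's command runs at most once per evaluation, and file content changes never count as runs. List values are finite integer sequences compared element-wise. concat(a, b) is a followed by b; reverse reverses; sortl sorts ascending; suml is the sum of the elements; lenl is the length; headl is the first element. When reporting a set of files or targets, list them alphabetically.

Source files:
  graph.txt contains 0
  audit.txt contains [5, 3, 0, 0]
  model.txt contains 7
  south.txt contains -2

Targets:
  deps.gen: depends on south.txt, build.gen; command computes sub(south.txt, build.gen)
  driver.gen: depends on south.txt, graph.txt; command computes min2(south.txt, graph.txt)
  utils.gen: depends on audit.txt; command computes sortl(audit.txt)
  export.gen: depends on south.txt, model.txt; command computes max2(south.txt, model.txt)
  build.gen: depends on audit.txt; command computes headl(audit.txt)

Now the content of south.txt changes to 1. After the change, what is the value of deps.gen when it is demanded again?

deps.gen now evaluates to -4.

Initial pass — values computed on the first demand:
  build.gen = headl([5, 3, 0, 0]) = 5
  deps.gen = sub(-2, 5) = -7

Second demand — change propagation:
  deps.gen: re-runs because south.txt -2->1; new result -4.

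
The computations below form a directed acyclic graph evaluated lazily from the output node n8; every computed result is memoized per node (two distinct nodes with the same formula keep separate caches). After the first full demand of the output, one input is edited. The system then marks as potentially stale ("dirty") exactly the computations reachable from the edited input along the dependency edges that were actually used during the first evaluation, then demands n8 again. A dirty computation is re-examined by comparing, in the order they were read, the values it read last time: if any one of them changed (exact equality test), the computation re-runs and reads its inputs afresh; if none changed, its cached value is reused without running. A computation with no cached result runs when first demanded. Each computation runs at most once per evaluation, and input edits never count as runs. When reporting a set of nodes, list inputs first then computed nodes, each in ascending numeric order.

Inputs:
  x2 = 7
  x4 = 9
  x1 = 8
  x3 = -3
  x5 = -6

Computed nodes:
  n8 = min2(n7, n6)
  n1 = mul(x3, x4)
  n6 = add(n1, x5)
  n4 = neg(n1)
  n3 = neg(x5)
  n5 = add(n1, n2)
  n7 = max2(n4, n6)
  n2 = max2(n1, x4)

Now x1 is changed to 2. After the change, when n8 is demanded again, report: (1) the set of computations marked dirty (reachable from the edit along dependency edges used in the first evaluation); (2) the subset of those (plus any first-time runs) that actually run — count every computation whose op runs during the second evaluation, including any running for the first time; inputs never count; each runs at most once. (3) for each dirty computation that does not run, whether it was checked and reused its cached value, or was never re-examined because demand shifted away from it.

First demand of the output computes:
  n1 = mul(-3, 9) = -27
  n4 = neg(-27) = 27
  n6 = add(-27, -6) = -33
  n7 = max2(27, -33) = 27
  n8 = min2(27, -33) = -33

After the edit, cleaning proceeds:
  no node depends on x1 at all; the second demand re-runs nothing.

Note the shortcut — nothing in the graph depends on x1 at all, so no recomputation happens.

The edit dirties: none.
0 computations run: none.
No dirty computation escaped a run.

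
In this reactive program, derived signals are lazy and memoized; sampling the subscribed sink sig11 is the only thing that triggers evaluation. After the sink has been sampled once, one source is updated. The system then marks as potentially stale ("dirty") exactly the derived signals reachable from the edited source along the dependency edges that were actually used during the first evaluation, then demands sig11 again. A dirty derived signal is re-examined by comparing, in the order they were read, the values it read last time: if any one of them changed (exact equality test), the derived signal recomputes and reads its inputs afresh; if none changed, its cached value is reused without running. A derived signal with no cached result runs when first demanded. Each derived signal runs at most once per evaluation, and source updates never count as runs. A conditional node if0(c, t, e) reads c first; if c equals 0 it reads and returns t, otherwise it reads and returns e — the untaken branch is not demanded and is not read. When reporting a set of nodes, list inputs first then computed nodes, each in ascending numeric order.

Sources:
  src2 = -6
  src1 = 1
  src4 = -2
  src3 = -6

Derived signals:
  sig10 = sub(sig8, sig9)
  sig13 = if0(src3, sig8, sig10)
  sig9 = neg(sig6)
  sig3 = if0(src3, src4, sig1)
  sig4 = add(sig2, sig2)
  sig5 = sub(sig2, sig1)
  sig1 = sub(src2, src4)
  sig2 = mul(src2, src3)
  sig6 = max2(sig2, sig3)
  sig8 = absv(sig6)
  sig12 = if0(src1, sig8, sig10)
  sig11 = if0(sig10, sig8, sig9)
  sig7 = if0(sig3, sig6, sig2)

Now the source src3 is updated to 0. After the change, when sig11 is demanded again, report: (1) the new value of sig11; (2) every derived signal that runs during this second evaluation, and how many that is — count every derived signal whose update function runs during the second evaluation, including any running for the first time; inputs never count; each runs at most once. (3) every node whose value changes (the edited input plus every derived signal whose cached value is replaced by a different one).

Demanding sig11 again yields 0.
7 derived signals run: sig2, sig3, sig6, sig8, sig9, sig10, sig11.
The nodes whose values change: src3, sig2, sig3, sig6, sig8, sig9, sig10, sig11.

First demand of the output computes:
  sig1 = sub(-6, -2) = -4
  sig2 = mul(-6, -6) = 36
  sig3 = if0(src3=-6 -> else branch sig1) = -4
  sig6 = max2(36, -4) = 36
  sig8 = absv(36) = 36
  sig9 = neg(36) = -36
  sig10 = sub(36, -36) = 72
  sig11 = if0(sig10=72 -> else branch sig9) = -36

After the edit, cleaning proceeds:
  sig2: a read changed (src3 -6->0) — executes, giving 0.
  sig3: a read changed (src3 -6->0) — executes, giving -2.
  sig6: a read changed (sig2 36->0; sig3 -4->-2) — executes, giving 0.
  sig8: a read changed (sig6 36->0) — executes, giving 0.
  sig9: a read changed (sig6 36->0) — executes, giving 0.
  sig10: a read changed (sig8 36->0; sig9 -36->0) — executes, giving 0.
  sig11: a read changed (sig10 72->0; sig9 -36->0) — executes, giving 0.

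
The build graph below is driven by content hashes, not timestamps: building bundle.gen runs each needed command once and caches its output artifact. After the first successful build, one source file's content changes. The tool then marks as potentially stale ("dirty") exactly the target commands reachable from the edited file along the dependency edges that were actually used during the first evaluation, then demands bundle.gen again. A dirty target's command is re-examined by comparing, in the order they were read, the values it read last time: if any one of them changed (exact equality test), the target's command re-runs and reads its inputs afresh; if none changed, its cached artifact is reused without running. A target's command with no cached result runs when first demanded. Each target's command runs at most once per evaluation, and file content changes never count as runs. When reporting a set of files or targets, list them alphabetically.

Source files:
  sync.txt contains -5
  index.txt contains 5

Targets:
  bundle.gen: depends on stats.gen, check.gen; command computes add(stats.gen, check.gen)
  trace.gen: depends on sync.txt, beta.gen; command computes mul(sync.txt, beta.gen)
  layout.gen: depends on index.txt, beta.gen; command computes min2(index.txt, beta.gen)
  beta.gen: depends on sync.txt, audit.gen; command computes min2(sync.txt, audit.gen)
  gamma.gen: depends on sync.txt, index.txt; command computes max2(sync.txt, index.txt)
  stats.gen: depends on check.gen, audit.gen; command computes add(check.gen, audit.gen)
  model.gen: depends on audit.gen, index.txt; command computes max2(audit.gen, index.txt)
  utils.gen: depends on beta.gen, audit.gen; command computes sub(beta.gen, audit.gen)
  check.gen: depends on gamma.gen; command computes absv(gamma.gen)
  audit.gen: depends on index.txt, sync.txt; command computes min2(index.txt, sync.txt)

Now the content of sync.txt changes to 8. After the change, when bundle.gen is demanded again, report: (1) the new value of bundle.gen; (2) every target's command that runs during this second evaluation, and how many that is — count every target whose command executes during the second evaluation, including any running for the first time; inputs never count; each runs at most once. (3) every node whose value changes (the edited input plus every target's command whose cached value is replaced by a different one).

Initial pass — values computed on the first demand:
  audit.gen = min2(5, -5) = -5
  gamma.gen = max2(-5, 5) = 5
  check.gen = absv(5) = 5
  stats.gen = add(5, -5) = 0
  bundle.gen = add(0, 5) = 5

Second demand — change propagation:
  audit.gen: re-runs because sync.txt -5->8; new result 5.
  gamma.gen: re-runs because sync.txt -5->8; new result 8.
  check.gen: re-runs because gamma.gen 5->8; new result 8.
  stats.gen: re-runs because check.gen 5->8; audit.gen -5->5; new result 13.
  bundle.gen: re-runs because stats.gen 0->13; check.gen 5->8; new result 21.

bundle.gen now evaluates to 21.
Run set: audit.gen, bundle.gen, check.gen, gamma.gen, stats.gen (5 run).
Changed values: audit.gen, bundle.gen, check.gen, gamma.gen, stats.gen, sync.txt.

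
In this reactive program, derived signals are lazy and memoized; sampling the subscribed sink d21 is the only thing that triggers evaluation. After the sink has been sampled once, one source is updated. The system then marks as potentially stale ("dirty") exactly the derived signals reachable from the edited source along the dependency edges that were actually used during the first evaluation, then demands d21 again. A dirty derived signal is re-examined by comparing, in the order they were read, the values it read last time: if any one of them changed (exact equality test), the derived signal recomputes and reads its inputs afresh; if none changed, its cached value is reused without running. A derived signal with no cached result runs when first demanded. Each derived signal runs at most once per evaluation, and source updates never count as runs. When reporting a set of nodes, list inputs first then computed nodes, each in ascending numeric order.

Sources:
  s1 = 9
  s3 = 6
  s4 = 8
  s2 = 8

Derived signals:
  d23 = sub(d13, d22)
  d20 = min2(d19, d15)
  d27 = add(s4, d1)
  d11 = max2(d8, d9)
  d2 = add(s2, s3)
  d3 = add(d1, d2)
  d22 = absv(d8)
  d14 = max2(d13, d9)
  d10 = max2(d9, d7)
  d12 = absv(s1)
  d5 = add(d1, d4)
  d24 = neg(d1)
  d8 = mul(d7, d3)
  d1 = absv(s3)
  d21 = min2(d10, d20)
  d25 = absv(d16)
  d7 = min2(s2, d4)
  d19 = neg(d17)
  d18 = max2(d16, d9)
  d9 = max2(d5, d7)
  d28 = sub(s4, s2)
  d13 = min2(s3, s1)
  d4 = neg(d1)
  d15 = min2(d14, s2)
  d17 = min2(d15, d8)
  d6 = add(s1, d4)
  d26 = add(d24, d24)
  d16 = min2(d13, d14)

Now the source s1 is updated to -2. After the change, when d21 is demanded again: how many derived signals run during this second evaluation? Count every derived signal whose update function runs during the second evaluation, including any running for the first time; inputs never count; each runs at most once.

6 derived signals run: d13, d14, d15, d17, d20, d21.
Note where the cutoff bites: d19 is checked, finds nothing changed, and keeps its cache.

First demand of the output computes:
  d1 = absv(6) = 6
  d2 = add(8, 6) = 14
  d3 = add(6, 14) = 20
  d4 = neg(6) = -6
  d5 = add(6, -6) = 0
  d7 = min2(8, -6) = -6
  d8 = mul(-6, 20) = -120
  d9 = max2(0, -6) = 0
  d10 = max2(0, -6) = 0
  d13 = min2(6, 9) = 6
  d14 = max2(6, 0) = 6
  d15 = min2(6, 8) = 6
  d17 = min2(6, -120) = -120
  d19 = neg(-120) = 120
  d20 = min2(120, 6) = 6
  d21 = min2(0, 6) = 0

After the edit, cleaning proceeds:
  d13: a read changed (s1 9->-2) — executes, giving -2.
  d14: a read changed (d13 6->-2) — executes, giving 0.
  d15: a read changed (d14 6->0) — executes, giving 0.
  d17: a read changed (d15 6->0) — executes, giving -120 — identical to its old value.
  d19: dirty, but its reads are unchanged (d17 unchanged); cached 120 stands.
  d20: a read changed (d15 6->0) — executes, giving 0.
  d21: a read changed (d20 6->0) — executes, giving 0 — identical to its old value.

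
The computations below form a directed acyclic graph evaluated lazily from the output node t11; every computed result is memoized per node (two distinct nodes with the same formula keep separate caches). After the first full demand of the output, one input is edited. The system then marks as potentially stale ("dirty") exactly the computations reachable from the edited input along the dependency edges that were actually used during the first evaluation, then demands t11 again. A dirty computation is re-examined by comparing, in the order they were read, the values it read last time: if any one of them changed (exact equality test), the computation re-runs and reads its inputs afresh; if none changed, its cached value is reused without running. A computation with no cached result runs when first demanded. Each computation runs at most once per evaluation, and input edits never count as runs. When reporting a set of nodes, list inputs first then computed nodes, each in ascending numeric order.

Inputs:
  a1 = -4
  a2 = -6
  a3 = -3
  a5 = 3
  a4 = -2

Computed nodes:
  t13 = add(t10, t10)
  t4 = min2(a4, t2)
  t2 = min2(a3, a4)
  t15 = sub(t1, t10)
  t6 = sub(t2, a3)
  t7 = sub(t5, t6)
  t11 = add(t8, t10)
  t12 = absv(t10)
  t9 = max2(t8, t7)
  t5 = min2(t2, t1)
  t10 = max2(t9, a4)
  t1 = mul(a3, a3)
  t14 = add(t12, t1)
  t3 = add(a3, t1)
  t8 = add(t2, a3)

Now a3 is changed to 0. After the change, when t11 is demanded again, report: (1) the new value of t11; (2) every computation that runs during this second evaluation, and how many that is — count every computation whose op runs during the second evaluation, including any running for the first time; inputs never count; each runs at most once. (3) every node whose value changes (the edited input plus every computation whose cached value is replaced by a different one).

Demanding t11 again yields -2.
9 computations run: t1, t2, t5, t6, t7, t8, t9, t10, t11.
The nodes whose values change: a3, t1, t2, t5, t6, t7, t8, t9, t10, t11.

First demand of the output computes:
  t1 = mul(-3, -3) = 9
  t2 = min2(-3, -2) = -3
  t5 = min2(-3, 9) = -3
  t6 = sub(-3, -3) = 0
  t7 = sub(-3, 0) = -3
  t8 = add(-3, -3) = -6
  t9 = max2(-6, -3) = -3
  t10 = max2(-3, -2) = -2
  t11 = add(-6, -2) = -8

After the edit, cleaning proceeds:
  t1: a read changed (a3 -3->0; a3 -3->0) — executes, giving 0.
  t2: a read changed (a3 -3->0) — executes, giving -2.
  t5: a read changed (t2 -3->-2; t1 9->0) — executes, giving -2.
  t6: a read changed (t2 -3->-2; a3 -3->0) — executes, giving -2.
  t7: a read changed (t5 -3->-2; t6 0->-2) — executes, giving 0.
  t8: a read changed (t2 -3->-2; a3 -3->0) — executes, giving -2.
  t9: a read changed (t8 -6->-2; t7 -3->0) — executes, giving 0.
  t10: a read changed (t9 -3->0) — executes, giving 0.
  t11: a read changed (t8 -6->-2; t10 -2->0) — executes, giving -2.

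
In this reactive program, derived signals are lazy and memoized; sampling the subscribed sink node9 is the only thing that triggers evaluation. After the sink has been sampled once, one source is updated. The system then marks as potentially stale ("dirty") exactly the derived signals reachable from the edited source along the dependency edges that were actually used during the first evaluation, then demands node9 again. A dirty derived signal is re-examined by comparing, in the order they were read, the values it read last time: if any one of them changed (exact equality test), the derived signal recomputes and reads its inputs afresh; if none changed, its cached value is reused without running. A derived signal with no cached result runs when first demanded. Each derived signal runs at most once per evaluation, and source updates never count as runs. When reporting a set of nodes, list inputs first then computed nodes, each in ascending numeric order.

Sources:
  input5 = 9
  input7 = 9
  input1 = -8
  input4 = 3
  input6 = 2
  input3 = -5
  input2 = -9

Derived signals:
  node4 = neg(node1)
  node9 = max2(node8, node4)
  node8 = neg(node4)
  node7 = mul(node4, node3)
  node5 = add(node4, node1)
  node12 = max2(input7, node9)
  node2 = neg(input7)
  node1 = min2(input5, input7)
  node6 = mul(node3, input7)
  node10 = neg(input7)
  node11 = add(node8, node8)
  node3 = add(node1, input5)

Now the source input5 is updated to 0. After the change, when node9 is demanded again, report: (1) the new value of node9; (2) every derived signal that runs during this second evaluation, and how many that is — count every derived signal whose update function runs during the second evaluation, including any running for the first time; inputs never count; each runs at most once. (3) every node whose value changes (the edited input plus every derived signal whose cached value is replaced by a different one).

Demanding node9 again yields 0.
4 derived signals run: node1, node4, node8, node9.
The nodes whose values change: input5, node1, node4, node8, node9.

First demand of the output computes:
  node1 = min2(9, 9) = 9
  node4 = neg(9) = -9
  node8 = neg(-9) = 9
  node9 = max2(9, -9) = 9

After the edit, cleaning proceeds:
  node1: a read changed (input5 9->0) — executes, giving 0.
  node4: a read changed (node1 9->0) — executes, giving 0.
  node8: a read changed (node4 -9->0) — executes, giving 0.
  node9: a read changed (node8 9->0; node4 -9->0) — executes, giving 0.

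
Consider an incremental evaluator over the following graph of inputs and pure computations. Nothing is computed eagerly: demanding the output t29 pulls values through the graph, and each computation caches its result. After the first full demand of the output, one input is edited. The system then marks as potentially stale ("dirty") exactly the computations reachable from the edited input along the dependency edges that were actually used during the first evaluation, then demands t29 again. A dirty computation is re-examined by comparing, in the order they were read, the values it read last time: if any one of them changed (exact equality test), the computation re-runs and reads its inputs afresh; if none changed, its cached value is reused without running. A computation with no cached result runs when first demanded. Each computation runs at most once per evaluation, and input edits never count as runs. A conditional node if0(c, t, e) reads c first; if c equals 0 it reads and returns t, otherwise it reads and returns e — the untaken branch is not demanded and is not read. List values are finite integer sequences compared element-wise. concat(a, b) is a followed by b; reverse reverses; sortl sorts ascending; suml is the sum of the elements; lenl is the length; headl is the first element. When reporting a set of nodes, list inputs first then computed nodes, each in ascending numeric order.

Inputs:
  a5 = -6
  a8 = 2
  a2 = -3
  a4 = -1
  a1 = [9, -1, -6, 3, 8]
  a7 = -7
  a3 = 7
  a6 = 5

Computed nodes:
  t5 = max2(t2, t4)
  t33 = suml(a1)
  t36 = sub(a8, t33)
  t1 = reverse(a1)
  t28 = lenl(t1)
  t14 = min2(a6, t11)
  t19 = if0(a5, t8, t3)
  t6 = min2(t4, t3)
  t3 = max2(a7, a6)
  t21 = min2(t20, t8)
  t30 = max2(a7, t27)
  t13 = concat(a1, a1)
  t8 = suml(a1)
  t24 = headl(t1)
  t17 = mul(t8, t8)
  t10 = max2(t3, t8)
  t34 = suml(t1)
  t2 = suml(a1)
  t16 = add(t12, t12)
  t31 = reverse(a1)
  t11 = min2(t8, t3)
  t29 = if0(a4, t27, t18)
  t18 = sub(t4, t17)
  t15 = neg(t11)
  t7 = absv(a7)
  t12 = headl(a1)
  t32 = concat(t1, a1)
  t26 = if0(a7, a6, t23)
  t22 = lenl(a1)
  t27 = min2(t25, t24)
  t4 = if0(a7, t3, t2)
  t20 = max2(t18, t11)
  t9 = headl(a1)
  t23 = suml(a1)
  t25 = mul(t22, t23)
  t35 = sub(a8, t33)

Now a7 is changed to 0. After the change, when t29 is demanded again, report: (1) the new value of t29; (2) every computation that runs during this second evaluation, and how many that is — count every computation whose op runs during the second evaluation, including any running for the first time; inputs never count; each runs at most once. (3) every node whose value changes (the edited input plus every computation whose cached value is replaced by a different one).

t29 now evaluates to -164.
Run set: t3, t4, t18, t29 (4 run).
Changed values: a7, t4, t18, t29.
The important point: the flipped condition pulls in fresh nodes; t3 runs for the first time.

Initial pass — values computed on the first demand:
  t2 = suml([9, -1, -6, 3, 8]) = 13
  t4 = if0(a7=-7 -> else branch t2) = 13
  t8 = suml([9, -1, -6, 3, 8]) = 13
  t17 = mul(13, 13) = 169
  t18 = sub(13, 169) = -156
  t29 = if0(a4=-1 -> else branch t18) = -156

Second demand — change propagation:
  t3: newly demanded (no cache) — executes and yields 5.
  t4: re-runs because a7 -7->0; new result 5.
  t18: re-runs because t4 13->5; new result -164.
  t29: re-runs because t18 -156->-164; new result -164.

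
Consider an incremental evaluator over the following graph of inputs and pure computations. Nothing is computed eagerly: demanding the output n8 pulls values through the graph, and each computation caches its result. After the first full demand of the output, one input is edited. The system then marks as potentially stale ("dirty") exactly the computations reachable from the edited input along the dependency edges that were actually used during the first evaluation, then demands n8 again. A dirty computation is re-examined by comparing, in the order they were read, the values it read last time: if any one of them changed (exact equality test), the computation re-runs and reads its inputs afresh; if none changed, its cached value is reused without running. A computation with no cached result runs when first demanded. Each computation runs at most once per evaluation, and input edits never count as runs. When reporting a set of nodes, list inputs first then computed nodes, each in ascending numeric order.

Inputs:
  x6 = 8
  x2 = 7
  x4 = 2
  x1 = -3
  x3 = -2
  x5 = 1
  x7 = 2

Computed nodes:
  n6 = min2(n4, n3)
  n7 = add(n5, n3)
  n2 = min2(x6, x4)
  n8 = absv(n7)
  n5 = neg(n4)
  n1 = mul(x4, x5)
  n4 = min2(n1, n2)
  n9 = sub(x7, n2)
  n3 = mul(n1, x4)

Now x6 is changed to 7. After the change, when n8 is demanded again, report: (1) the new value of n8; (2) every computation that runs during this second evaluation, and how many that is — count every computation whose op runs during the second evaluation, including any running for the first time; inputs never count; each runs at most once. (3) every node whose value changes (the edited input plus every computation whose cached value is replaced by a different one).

Initial pass — values computed on the first demand:
  n1 = mul(2, 1) = 2
  n2 = min2(8, 2) = 2
  n3 = mul(2, 2) = 4
  n4 = min2(2, 2) = 2
  n5 = neg(2) = -2
  n7 = add(-2, 4) = 2
  n8 = absv(2) = 2

Second demand — change propagation:
  n2: re-runs because x6 8->7; new result 2 (unchanged).
  n4: re-examined; everything it read last time is the same (n1 unchanged, n2 unchanged) — cache 2 kept, no run.
  n5: re-examined; everything it read last time is the same (n4 unchanged) — cache -2 kept, no run.
  n7: re-examined; everything it read last time is the same (n5 unchanged, n3 unchanged) — cache 2 kept, no run.
  n8: re-examined; everything it read last time is the same (n7 unchanged) — cache 2 kept, no run.

The important point: n2 recomputes to an identical value, and the output ends up unchanged.

n8 now evaluates to 2.
Run set: n2 (1 run).
Changed values: x6.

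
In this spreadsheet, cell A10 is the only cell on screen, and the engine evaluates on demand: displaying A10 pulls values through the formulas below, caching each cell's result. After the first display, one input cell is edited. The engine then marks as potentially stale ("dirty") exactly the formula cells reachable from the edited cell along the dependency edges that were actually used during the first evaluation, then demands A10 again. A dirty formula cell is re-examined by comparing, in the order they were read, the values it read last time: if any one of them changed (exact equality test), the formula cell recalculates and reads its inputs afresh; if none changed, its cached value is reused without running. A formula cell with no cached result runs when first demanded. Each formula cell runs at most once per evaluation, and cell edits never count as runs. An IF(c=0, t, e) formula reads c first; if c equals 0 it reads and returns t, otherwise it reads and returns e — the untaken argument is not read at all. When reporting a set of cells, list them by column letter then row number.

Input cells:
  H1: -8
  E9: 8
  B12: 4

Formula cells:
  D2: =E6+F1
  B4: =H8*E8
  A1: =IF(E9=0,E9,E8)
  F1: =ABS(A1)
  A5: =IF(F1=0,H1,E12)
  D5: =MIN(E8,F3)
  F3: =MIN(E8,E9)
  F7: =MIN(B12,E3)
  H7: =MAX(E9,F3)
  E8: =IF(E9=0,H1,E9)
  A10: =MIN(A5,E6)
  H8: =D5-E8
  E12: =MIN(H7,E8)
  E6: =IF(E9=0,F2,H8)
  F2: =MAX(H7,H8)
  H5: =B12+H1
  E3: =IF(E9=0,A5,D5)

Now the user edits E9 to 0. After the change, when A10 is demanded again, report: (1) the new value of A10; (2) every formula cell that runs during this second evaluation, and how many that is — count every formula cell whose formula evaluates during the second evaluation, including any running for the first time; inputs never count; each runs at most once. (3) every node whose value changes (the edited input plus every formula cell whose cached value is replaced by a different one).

Initial pass — values computed on the first demand:
  E8 = IF(E9=0: E9=8 -> else branch E9) = 8
  A1 = IF(E9=0: E9=8 -> else branch E8) = 8
  F1 = ABS(8) = 8
  F3 = MIN(8, 8) = 8
  D5 = MIN(8, 8) = 8
  H7 = MAX(8, 8) = 8
  E12 = MIN(8, 8) = 8
  A5 = IF(F1=0: F1=8 -> else branch E12) = 8
  H8 = 8 - 8 = 0
  E6 = IF(E9=0: E9=8 -> else branch H8) = 0
  A10 = MIN(8, 0) = 0

Second demand — change propagation:
  E8: re-runs because E9 8->0; E9 8->0; new result -8.
  A1: re-runs because E9 8->0; E8 8->-8; new result 0.
  F1: re-runs because A1 8->0; new result 0.
  F3: re-runs because E8 8->-8; E9 8->0; new result -8.
  D5: re-runs because E8 8->-8; F3 8->-8; new result -8.
  H7: re-runs because E9 8->0; F3 8->-8; new result 0.
  E12: dirty yet unreached — the second evaluation never asks for it.
  A5: re-runs because F1 8->0; new result -8.
  H8: re-runs because D5 8->-8; E8 8->-8; new result 0 (unchanged).
  F2: newly demanded (no cache) — executes and yields 0.
  E6: re-runs because E9 8->0; new result 0 (unchanged).
  A10: re-runs because A5 8->-8; new result -8.

The important point: the flipped condition redirects demand; E12 is left stale, never re-checked.

A10 now evaluates to -8.
Run set: A1, A5, A10, D5, E6, E8, F1, F2, F3, H7, H8 (11 run).
Changed values: A1, A5, A10, D5, E8, E9, F1, F3, H7.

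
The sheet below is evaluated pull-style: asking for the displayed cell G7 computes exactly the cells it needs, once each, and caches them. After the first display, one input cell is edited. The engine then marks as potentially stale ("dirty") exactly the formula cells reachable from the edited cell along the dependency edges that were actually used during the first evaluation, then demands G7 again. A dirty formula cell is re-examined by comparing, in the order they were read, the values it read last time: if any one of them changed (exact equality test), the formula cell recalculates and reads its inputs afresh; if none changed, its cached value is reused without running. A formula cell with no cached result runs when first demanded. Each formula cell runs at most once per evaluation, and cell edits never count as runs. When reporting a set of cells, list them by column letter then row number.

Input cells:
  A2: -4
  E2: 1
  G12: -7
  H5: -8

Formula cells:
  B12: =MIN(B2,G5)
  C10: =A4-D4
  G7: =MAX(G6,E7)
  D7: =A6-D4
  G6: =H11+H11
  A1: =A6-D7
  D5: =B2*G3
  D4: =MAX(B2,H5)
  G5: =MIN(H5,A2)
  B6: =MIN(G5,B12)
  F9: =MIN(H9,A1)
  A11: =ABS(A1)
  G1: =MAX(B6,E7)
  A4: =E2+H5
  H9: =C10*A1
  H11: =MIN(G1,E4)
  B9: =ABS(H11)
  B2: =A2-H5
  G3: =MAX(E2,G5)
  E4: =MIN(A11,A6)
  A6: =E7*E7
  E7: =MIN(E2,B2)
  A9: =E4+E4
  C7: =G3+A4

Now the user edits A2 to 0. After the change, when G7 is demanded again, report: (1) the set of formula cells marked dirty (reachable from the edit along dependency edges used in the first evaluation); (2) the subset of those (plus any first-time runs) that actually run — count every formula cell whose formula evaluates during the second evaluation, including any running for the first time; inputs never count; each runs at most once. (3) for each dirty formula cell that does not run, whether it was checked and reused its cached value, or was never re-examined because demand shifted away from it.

The edit dirties: A1, A6, A11, B2, B6, B12, D4, D7, E4, E7, G1, G5, G6, G7, H11.
9 formula cells run: A1, A11, B2, B12, D4, D7, E4, E7, G5.
Cache hits after checking: A6, B6, G1, G6, G7, H11.
Note where the cutoff bites: B6 is checked, finds nothing changed, and keeps its cache.

First demand of the output computes:
  B2 = -4 - -8 = 4
  D4 = MAX(4, -8) = 4
  E7 = MIN(1, 4) = 1
  A6 = 1 * 1 = 1
  D7 = 1 - 4 = -3
  A1 = 1 - -3 = 4
  A11 = ABS(4) = 4
  E4 = MIN(4, 1) = 1
  G5 = MIN(-8, -4) = -8
  B12 = MIN(4, -8) = -8
  B6 = MIN(-8, -8) = -8
  G1 = MAX(-8, 1) = 1
  H11 = MIN(1, 1) = 1
  G6 = 1 + 1 = 2
  G7 = MAX(2, 1) = 2

After the edit, cleaning proceeds:
  B2: a read changed (A2 -4->0) — executes, giving 8.
  D4: a read changed (B2 4->8) — executes, giving 8.
  E7: a read changed (B2 4->8) — executes, giving 1 — identical to its old value.
  A6: dirty, but its reads are unchanged (E7 unchanged, E7 unchanged); cached 1 stands.
  D7: a read changed (D4 4->8) — executes, giving -7.
  A1: a read changed (D7 -3->-7) — executes, giving 8.
  A11: a read changed (A1 4->8) — executes, giving 8.
  E4: a read changed (A11 4->8) — executes, giving 1 — identical to its old value.
  G5: a read changed (A2 -4->0) — executes, giving -8 — identical to its old value.
  B12: a read changed (B2 4->8) — executes, giving -8 — identical to its old value.
  B6: dirty, but its reads are unchanged (G5 unchanged, B12 unchanged); cached -8 stands.
  G1: dirty, but its reads are unchanged (B6 unchanged, E7 unchanged); cached 1 stands.
  H11: dirty, but its reads are unchanged (G1 unchanged, E4 unchanged); cached 1 stands.
  G6: dirty, but its reads are unchanged (H11 unchanged, H11 unchanged); cached 2 stands.
  G7: dirty, but its reads are unchanged (G6 unchanged, E7 unchanged); cached 2 stands.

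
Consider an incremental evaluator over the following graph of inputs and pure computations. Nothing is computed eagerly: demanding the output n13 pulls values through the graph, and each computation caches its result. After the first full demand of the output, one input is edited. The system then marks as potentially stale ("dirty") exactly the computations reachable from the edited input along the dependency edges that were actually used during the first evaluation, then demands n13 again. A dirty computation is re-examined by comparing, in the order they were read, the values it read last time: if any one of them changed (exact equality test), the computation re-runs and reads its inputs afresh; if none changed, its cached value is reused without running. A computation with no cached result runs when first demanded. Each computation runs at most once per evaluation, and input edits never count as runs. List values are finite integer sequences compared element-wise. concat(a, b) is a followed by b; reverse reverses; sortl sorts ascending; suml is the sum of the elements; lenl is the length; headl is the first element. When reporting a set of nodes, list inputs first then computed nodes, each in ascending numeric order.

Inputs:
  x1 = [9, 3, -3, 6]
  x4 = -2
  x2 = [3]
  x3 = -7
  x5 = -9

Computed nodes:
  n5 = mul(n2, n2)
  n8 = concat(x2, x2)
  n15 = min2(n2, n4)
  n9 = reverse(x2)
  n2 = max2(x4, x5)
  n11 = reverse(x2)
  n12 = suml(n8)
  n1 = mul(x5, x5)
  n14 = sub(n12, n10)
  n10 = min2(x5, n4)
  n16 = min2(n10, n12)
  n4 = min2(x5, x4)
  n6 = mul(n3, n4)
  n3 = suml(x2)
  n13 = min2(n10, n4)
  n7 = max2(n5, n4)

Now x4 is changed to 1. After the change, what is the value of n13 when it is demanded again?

n13 now evaluates to -9.
The important point: n4 recomputes to an identical value, and the output ends up unchanged.

Initial pass — values computed on the first demand:
  n4 = min2(-9, -2) = -9
  n10 = min2(-9, -9) = -9
  n13 = min2(-9, -9) = -9

Second demand — change propagation:
  n4: re-runs because x4 -2->1; new result -9 (unchanged).
  n10: re-examined; everything it read last time is the same (x5 unchanged, n4 unchanged) — cache -9 kept, no run.
  n13: re-examined; everything it read last time is the same (n10 unchanged, n4 unchanged) — cache -9 kept, no run.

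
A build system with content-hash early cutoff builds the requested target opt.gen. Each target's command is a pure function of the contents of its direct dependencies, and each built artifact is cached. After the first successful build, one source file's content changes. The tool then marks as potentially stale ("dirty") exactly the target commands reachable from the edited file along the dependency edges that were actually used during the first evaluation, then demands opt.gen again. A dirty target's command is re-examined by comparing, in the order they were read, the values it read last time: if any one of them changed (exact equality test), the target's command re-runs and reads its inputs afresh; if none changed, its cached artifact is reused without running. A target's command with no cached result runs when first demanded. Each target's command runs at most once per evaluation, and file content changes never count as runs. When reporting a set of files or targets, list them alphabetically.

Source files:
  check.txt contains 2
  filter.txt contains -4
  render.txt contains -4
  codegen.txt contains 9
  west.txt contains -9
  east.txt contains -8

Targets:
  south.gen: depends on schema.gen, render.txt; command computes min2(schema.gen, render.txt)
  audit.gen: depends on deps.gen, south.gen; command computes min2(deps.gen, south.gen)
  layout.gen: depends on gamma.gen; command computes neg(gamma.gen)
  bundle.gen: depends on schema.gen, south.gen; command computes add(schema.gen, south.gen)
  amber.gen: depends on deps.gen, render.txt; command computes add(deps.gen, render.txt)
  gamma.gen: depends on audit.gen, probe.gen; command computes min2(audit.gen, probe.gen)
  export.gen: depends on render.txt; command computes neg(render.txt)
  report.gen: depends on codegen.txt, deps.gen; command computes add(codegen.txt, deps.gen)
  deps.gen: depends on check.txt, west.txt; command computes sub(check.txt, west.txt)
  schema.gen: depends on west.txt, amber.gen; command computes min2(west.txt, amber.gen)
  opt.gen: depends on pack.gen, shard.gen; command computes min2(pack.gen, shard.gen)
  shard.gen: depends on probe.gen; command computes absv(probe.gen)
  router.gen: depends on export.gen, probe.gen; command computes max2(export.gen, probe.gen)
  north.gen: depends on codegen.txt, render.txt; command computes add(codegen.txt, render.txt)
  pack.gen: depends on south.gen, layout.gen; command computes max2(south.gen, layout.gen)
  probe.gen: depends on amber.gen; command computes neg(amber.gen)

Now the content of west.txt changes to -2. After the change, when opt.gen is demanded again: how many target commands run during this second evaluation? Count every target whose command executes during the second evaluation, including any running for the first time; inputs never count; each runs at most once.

Target commands that run: amber.gen, audit.gen, deps.gen, gamma.gen, layout.gen, opt.gen, pack.gen, probe.gen, schema.gen, shard.gen, south.gen — 11 in total.

First evaluation (everything demanded from the output):
  deps.gen = sub(2, -9) = 11
  amber.gen = add(11, -4) = 7
  probe.gen = neg(7) = -7
  schema.gen = min2(-9, 7) = -9
  shard.gen = absv(-7) = 7
  south.gen = min2(-9, -4) = -9
  audit.gen = min2(11, -9) = -9
  gamma.gen = min2(-9, -7) = -9
  layout.gen = neg(-9) = 9
  pack.gen = max2(-9, 9) = 9
  opt.gen = min2(9, 7) = 7

Propagation after the edit:
  deps.gen: runs — west.txt -9->-2; result 4.
  amber.gen: runs — deps.gen 11->4; result 0.
  probe.gen: runs — amber.gen 7->0; result 0.
  schema.gen: runs — west.txt -9->-2; amber.gen 7->0; result -2.
  shard.gen: runs — probe.gen -7->0; result 0.
  south.gen: runs — schema.gen -9->-2; result -4.
  audit.gen: runs — deps.gen 11->4; south.gen -9->-4; result -4.
  gamma.gen: runs — audit.gen -9->-4; probe.gen -7->0; result -4.
  layout.gen: runs — gamma.gen -9->-4; result 4.
  pack.gen: runs — south.gen -9->-4; layout.gen 9->4; result 4.
  opt.gen: runs — pack.gen 9->4; shard.gen 7->0; result 0.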